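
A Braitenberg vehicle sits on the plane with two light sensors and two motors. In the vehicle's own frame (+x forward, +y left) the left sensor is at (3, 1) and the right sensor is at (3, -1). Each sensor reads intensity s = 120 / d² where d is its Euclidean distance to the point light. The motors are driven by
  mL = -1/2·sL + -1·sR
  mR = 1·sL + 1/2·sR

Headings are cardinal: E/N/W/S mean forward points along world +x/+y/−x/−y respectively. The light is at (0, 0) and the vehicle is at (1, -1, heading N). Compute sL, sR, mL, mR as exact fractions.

left sensor world pos  = (0, 2); dL² = 4
right sensor world pos = (2, 2); dR² = 8
sL = 120/4 = 30
sR = 120/8 = 15
mL = -1/2·sL + -1·sR = -30
mR = 1·sL + 1/2·sR = 75/2

30 15 -30 75/2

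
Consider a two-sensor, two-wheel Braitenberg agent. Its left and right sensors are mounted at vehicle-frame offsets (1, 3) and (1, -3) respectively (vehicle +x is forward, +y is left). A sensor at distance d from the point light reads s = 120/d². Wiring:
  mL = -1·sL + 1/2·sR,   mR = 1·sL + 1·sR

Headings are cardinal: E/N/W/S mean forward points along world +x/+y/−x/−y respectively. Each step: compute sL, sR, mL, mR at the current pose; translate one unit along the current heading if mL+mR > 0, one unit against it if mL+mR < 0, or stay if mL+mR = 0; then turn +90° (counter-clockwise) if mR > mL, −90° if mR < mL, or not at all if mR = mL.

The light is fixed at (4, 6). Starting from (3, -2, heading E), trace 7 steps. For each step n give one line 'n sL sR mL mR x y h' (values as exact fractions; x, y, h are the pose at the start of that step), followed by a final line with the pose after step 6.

0 24/5 120/121 -2604/605 3504/605 3 -2 E
1 60/29 60/29 -30/29 120/29 4 -2 N
2 120/101 120/17 4020/1717 14160/1717 4 -1 W
3 30/17 3/2 -69/68 111/34 3 -1 S
4 24/5 120/121 -2604/605 3504/605 3 -2 E
5 60/29 60/29 -30/29 120/29 4 -2 N
6 120/101 120/17 4020/1717 14160/1717 4 -1 W
final 3 -1 S

n=0: pose=(3,-2,E); sL=24/5, sR=120/121; mL=-2604/605, mR=3504/605; mL+mR=180/121 → advance +1; mR−mL=6108/605 → turn +1·90°
n=1: pose=(4,-2,N); sL=60/29, sR=60/29; mL=-30/29, mR=120/29; mL+mR=90/29 → advance +1; mR−mL=150/29 → turn +1·90°
n=2: pose=(4,-1,W); sL=120/101, sR=120/17; mL=4020/1717, mR=14160/1717; mL+mR=180/17 → advance +1; mR−mL=10140/1717 → turn +1·90°
n=3: pose=(3,-1,S); sL=30/17, sR=3/2; mL=-69/68, mR=111/34; mL+mR=9/4 → advance +1; mR−mL=291/68 → turn +1·90°
n=4: pose=(3,-2,E); sL=24/5, sR=120/121; mL=-2604/605, mR=3504/605; mL+mR=180/121 → advance +1; mR−mL=6108/605 → turn +1·90°
n=5: pose=(4,-2,N); sL=60/29, sR=60/29; mL=-30/29, mR=120/29; mL+mR=90/29 → advance +1; mR−mL=150/29 → turn +1·90°
n=6: pose=(4,-1,W); sL=120/101, sR=120/17; mL=4020/1717, mR=14160/1717; mL+mR=180/17 → advance +1; mR−mL=10140/1717 → turn +1·90°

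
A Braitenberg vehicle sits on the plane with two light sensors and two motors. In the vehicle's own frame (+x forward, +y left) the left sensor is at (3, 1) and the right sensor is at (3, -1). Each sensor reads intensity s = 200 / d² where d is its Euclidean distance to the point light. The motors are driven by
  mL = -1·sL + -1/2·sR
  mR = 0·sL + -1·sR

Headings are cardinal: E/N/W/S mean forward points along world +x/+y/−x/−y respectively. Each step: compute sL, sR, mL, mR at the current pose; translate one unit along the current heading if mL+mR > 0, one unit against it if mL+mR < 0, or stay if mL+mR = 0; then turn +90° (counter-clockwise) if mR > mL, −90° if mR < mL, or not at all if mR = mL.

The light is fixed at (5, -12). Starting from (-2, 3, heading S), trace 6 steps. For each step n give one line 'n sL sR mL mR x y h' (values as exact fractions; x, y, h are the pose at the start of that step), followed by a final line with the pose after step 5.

n=0: pose=(-2,3,S); sL=10/9, sR=25/26; mL=-745/468, mR=-25/26; mL+mR=-1195/468 → advance -1; mR−mL=295/468 → turn +1·90°
n=1: pose=(-2,4,E); sL=40/61, sR=200/241; mL=-15740/14701, mR=-200/241; mL+mR=-27940/14701 → advance -1; mR−mL=3540/14701 → turn +1·90°
n=2: pose=(-3,4,N); sL=100/221, sR=20/41; mL=-6310/9061, mR=-20/41; mL+mR=-10730/9061 → advance -1; mR−mL=1890/9061 → turn +1·90°
n=3: pose=(-3,3,W); sL=200/317, sR=200/377; mL=-107100/119509, mR=-200/377; mL+mR=-170500/119509 → advance -1; mR−mL=43700/119509 → turn +1·90°
n=4: pose=(-2,3,S); sL=10/9, sR=25/26; mL=-745/468, mR=-25/26; mL+mR=-1195/468 → advance -1; mR−mL=295/468 → turn +1·90°
n=5: pose=(-2,4,E); sL=40/61, sR=200/241; mL=-15740/14701, mR=-200/241; mL+mR=-27940/14701 → advance -1; mR−mL=3540/14701 → turn +1·90°

0 10/9 25/26 -745/468 -25/26 -2 3 S
1 40/61 200/241 -15740/14701 -200/241 -2 4 E
2 100/221 20/41 -6310/9061 -20/41 -3 4 N
3 200/317 200/377 -107100/119509 -200/377 -3 3 W
4 10/9 25/26 -745/468 -25/26 -2 3 S
5 40/61 200/241 -15740/14701 -200/241 -2 4 E
final -3 4 N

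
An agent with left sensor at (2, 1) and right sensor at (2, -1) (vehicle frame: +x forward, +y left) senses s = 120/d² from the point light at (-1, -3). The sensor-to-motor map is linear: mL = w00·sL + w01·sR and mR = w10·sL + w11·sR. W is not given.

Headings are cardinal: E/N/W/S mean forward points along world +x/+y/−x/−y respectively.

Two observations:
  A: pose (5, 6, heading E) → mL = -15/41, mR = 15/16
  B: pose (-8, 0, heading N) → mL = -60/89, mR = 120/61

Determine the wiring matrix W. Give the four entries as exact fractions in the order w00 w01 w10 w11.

obs A: pose=(5,6,E) → sL=30/41, sR=15/16, mL=-15/41, mR=15/16
obs B: pose=(-8,0,N) → sL=120/89, sR=120/61, mL=-60/89, mR=120/61
sensor matrix S = [[30/41, 15/16], [120/89, 120/61]]; det S = 78075/445178
solve [mL_A; mL_B] = S·[w00; w01] and [mR_A; mR_B] = S·[w10; w11]:
  w00 = -1/2, w01 = 0, w10 = 0, w11 = 1

-1/2 0 0 1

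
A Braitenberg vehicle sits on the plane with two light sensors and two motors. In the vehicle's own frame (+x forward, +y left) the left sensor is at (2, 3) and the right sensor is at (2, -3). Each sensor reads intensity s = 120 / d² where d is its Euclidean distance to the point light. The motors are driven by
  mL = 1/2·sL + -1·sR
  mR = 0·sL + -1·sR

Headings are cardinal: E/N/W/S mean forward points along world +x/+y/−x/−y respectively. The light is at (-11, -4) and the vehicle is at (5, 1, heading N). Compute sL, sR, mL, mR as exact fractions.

left sensor world pos  = (2, 3); dL² = 218
right sensor world pos = (8, 3); dR² = 410
sL = 120/218 = 60/109
sR = 120/410 = 12/41
mL = 1/2·sL + -1·sR = -78/4469
mR = 0·sL + -1·sR = -12/41

60/109 12/41 -78/4469 -12/41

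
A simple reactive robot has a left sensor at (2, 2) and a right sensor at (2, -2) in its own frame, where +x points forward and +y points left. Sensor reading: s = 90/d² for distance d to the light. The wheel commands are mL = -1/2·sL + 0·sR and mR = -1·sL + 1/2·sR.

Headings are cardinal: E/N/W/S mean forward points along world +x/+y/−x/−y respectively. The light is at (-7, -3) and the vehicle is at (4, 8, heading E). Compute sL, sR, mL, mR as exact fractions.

left sensor world pos  = (6, 10); dL² = 338
right sensor world pos = (6, 6); dR² = 250
sL = 90/338 = 45/169
sR = 90/250 = 9/25
mL = -1/2·sL + 0·sR = -45/338
mR = -1·sL + 1/2·sR = -729/8450

45/169 9/25 -45/338 -729/8450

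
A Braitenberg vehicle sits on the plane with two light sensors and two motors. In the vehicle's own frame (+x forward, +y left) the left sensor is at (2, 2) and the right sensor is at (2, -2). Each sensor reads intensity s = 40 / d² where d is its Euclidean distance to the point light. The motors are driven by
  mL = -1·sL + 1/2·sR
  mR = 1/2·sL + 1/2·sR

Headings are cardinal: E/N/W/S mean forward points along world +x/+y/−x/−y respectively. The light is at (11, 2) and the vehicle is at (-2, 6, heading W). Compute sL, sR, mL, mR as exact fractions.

40/229 40/261 -5860/59769 9800/59769

left sensor world pos  = (-4, 4); dL² = 229
right sensor world pos = (-4, 8); dR² = 261
sL = 40/229 = 40/229
sR = 40/261 = 40/261
mL = -1·sL + 1/2·sR = -5860/59769
mR = 1/2·sL + 1/2·sR = 9800/59769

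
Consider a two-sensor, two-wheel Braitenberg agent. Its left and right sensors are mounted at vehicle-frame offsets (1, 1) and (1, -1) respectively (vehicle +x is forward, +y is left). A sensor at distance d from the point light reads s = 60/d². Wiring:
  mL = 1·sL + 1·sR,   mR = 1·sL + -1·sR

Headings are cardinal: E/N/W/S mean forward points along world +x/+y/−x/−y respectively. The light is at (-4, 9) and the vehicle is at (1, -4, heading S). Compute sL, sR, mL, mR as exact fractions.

left sensor world pos  = (2, -5); dL² = 232
right sensor world pos = (0, -5); dR² = 212
sL = 60/232 = 15/58
sR = 60/212 = 15/53
mL = 1·sL + 1·sR = 1665/3074
mR = 1·sL + -1·sR = -75/3074

15/58 15/53 1665/3074 -75/3074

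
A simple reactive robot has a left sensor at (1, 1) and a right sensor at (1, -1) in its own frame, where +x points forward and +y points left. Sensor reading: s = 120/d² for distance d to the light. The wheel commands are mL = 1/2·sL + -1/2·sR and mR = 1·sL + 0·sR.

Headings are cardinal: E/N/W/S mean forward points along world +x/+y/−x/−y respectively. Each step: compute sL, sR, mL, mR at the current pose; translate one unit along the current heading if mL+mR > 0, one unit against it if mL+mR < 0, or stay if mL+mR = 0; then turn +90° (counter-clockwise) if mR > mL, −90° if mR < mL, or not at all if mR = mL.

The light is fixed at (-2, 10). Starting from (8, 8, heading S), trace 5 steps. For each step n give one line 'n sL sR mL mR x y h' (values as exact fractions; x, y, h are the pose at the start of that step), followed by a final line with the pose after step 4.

n=0: pose=(8,8,S); sL=12/13, sR=4/3; mL=-8/39, mR=12/13; mL+mR=28/39 → advance +1; mR−mL=44/39 → turn +1·90°
n=1: pose=(8,7,E); sL=24/25, sR=120/137; mL=144/3425, mR=24/25; mL+mR=3432/3425 → advance +1; mR−mL=3144/3425 → turn +1·90°
n=2: pose=(9,7,N); sL=15/13, sR=30/37; mL=165/962, mR=15/13; mL+mR=1275/962 → advance +1; mR−mL=945/962 → turn +1·90°
n=3: pose=(9,8,W); sL=120/109, sR=120/101; mL=-480/11009, mR=120/109; mL+mR=11640/11009 → advance +1; mR−mL=12600/11009 → turn +1·90°
n=4: pose=(8,8,S); sL=12/13, sR=4/3; mL=-8/39, mR=12/13; mL+mR=28/39 → advance +1; mR−mL=44/39 → turn +1·90°

0 12/13 4/3 -8/39 12/13 8 8 S
1 24/25 120/137 144/3425 24/25 8 7 E
2 15/13 30/37 165/962 15/13 9 7 N
3 120/109 120/101 -480/11009 120/109 9 8 W
4 12/13 4/3 -8/39 12/13 8 8 S
final 8 7 E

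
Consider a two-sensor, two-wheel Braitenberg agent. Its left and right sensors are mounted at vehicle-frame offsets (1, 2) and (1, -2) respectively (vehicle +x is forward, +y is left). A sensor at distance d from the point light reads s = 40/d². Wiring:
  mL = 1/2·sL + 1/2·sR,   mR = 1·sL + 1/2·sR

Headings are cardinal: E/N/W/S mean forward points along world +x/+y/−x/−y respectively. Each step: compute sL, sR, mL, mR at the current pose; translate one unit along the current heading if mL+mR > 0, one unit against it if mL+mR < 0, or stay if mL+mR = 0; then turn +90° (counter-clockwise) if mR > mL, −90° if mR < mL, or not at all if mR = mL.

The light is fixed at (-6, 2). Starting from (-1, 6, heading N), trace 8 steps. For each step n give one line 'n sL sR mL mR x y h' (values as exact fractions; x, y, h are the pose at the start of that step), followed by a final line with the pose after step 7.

n=0: pose=(-1,6,N); sL=20/17, sR=20/37; mL=540/629, mR=910/629; mL+mR=1450/629 → advance +1; mR−mL=10/17 → turn +1·90°
n=1: pose=(-1,7,W); sL=8/5, sR=8/13; mL=72/65, mR=124/65; mL+mR=196/65 → advance +1; mR−mL=4/5 → turn +1·90°
n=2: pose=(-2,7,S); sL=10/13, sR=2; mL=18/13, mR=23/13; mL+mR=41/13 → advance +1; mR−mL=5/13 → turn +1·90°
n=3: pose=(-2,6,E); sL=40/61, sR=40/29; mL=1800/1769, mR=2380/1769; mL+mR=4180/1769 → advance +1; mR−mL=20/61 → turn +1·90°
n=4: pose=(-1,6,N); sL=20/17, sR=20/37; mL=540/629, mR=910/629; mL+mR=1450/629 → advance +1; mR−mL=10/17 → turn +1·90°
n=5: pose=(-1,7,W); sL=8/5, sR=8/13; mL=72/65, mR=124/65; mL+mR=196/65 → advance +1; mR−mL=4/5 → turn +1·90°
n=6: pose=(-2,7,S); sL=10/13, sR=2; mL=18/13, mR=23/13; mL+mR=41/13 → advance +1; mR−mL=5/13 → turn +1·90°
n=7: pose=(-2,6,E); sL=40/61, sR=40/29; mL=1800/1769, mR=2380/1769; mL+mR=4180/1769 → advance +1; mR−mL=20/61 → turn +1·90°

0 20/17 20/37 540/629 910/629 -1 6 N
1 8/5 8/13 72/65 124/65 -1 7 W
2 10/13 2 18/13 23/13 -2 7 S
3 40/61 40/29 1800/1769 2380/1769 -2 6 E
4 20/17 20/37 540/629 910/629 -1 6 N
5 8/5 8/13 72/65 124/65 -1 7 W
6 10/13 2 18/13 23/13 -2 7 S
7 40/61 40/29 1800/1769 2380/1769 -2 6 E
final -1 6 N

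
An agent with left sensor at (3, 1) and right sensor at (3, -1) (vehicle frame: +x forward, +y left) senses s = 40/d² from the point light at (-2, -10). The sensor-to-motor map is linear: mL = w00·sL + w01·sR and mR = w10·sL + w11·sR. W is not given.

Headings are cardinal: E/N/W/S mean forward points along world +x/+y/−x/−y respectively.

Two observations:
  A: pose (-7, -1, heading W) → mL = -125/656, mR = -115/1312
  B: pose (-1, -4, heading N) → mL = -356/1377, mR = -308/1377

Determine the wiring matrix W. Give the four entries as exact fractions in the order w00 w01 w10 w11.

-1 1/2 1/2 -1

obs A: pose=(-7,-1,W) → sL=5/16, sR=10/41, mL=-125/656, mR=-115/1312
obs B: pose=(-1,-4,N) → sL=40/81, sR=8/17, mL=-356/1377, mR=-308/1377
sensor matrix S = [[5/16, 10/41], [40/81, 8/17]]; det S = 3005/112914
solve [mL_A; mL_B] = S·[w00; w01] and [mR_A; mR_B] = S·[w10; w11]:
  w00 = -1, w01 = 1/2, w10 = 1/2, w11 = -1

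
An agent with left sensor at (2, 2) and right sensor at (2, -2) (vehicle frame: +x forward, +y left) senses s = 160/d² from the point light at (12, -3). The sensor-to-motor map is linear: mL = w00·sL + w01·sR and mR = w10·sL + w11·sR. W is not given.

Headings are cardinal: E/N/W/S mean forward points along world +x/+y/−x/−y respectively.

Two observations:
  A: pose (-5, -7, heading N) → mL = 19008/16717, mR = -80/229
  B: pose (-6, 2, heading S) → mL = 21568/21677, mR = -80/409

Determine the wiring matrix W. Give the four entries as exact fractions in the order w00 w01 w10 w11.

obs A: pose=(-5,-7,N) → sL=32/73, sR=160/229, mL=19008/16717, mR=-80/229
obs B: pose=(-6,2,S) → sL=32/53, sR=160/409, mL=21568/21677, mR=-80/409
sensor matrix S = [[32/73, 160/229], [32/53, 160/409]]; det S = -90726400/362374409
solve [mL_A; mL_B] = S·[w00; w01] and [mR_A; mR_B] = S·[w10; w11]:
  w00 = 1, w01 = 1, w10 = 0, w11 = -1/2

1 1 0 -1/2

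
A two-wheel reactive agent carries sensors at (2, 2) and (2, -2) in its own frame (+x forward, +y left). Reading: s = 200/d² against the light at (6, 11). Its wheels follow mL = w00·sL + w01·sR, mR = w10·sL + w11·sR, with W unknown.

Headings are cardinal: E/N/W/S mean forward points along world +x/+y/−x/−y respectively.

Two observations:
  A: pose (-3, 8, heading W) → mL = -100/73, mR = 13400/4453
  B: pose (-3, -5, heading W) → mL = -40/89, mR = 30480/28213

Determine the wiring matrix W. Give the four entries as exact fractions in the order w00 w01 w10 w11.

obs A: pose=(-3,8,W) → sL=100/73, sR=100/61, mL=-100/73, mR=13400/4453
obs B: pose=(-3,-5,W) → sL=40/89, sR=200/317, mL=-40/89, mR=30480/28213
sensor matrix S = [[100/73, 100/61], [40/89, 200/317]]; det S = 16016000/125632489
solve [mL_A; mL_B] = S·[w00; w01] and [mR_A; mR_B] = S·[w10; w11]:
  w00 = -1, w01 = 0, w10 = 1, w11 = 1

-1 0 1 1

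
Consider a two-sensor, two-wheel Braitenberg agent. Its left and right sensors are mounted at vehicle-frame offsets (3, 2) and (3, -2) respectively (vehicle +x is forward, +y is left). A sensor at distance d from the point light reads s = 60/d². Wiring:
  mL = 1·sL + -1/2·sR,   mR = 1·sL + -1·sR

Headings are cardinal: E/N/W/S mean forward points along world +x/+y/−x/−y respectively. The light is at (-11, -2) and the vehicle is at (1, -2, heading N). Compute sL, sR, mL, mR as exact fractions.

60/109 12/41 1806/4469 1152/4469

left sensor world pos  = (-1, 1); dL² = 109
right sensor world pos = (3, 1); dR² = 205
sL = 60/109 = 60/109
sR = 60/205 = 12/41
mL = 1·sL + -1/2·sR = 1806/4469
mR = 1·sL + -1·sR = 1152/4469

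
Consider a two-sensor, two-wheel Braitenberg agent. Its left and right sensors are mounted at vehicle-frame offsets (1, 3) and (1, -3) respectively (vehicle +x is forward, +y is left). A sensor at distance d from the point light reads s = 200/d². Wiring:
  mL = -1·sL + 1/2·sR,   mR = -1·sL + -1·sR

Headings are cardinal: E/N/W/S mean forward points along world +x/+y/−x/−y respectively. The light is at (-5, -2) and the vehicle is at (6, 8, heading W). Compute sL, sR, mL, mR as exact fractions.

left sensor world pos  = (5, 5); dL² = 149
right sensor world pos = (5, 11); dR² = 269
sL = 200/149 = 200/149
sR = 200/269 = 200/269
mL = -1·sL + 1/2·sR = -38900/40081
mR = -1·sL + -1·sR = -83600/40081

200/149 200/269 -38900/40081 -83600/40081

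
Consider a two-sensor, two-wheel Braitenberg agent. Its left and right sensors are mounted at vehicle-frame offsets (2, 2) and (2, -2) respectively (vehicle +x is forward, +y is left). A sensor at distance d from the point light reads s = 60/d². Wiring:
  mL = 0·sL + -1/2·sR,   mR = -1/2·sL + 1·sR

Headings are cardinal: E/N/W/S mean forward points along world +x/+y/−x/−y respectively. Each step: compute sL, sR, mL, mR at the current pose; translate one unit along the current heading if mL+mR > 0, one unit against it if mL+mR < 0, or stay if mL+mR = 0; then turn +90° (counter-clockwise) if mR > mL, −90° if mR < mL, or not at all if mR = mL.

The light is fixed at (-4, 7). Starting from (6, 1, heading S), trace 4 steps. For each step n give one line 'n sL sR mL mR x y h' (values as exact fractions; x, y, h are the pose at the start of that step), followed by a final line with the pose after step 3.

0 15/52 15/32 -15/64 135/416 6 1 S
1 60/169 4/15 -2/15 226/2535 6 0 E
2 30/37 30/73 -15/73 15/2701 5 0 N
3 60/149 12/17 -6/17 1278/2533 5 -1 W
final 4 -1 S

n=0: pose=(6,1,S); sL=15/52, sR=15/32; mL=-15/64, mR=135/416; mL+mR=75/832 → advance +1; mR−mL=465/832 → turn +1·90°
n=1: pose=(6,0,E); sL=60/169, sR=4/15; mL=-2/15, mR=226/2535; mL+mR=-112/2535 → advance -1; mR−mL=188/845 → turn +1·90°
n=2: pose=(5,0,N); sL=30/37, sR=30/73; mL=-15/73, mR=15/2701; mL+mR=-540/2701 → advance -1; mR−mL=570/2701 → turn +1·90°
n=3: pose=(5,-1,W); sL=60/149, sR=12/17; mL=-6/17, mR=1278/2533; mL+mR=384/2533 → advance +1; mR−mL=2172/2533 → turn +1·90°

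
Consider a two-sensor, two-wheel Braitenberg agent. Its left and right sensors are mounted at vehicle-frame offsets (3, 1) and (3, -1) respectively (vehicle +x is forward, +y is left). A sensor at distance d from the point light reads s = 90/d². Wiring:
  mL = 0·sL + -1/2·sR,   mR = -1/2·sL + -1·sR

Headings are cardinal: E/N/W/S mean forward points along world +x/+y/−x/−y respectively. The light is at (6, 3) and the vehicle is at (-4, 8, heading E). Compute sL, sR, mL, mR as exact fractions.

left sensor world pos  = (-1, 9); dL² = 85
right sensor world pos = (-1, 7); dR² = 65
sL = 90/85 = 18/17
sR = 90/65 = 18/13
mL = 0·sL + -1/2·sR = -9/13
mR = -1/2·sL + -1·sR = -423/221

18/17 18/13 -9/13 -423/221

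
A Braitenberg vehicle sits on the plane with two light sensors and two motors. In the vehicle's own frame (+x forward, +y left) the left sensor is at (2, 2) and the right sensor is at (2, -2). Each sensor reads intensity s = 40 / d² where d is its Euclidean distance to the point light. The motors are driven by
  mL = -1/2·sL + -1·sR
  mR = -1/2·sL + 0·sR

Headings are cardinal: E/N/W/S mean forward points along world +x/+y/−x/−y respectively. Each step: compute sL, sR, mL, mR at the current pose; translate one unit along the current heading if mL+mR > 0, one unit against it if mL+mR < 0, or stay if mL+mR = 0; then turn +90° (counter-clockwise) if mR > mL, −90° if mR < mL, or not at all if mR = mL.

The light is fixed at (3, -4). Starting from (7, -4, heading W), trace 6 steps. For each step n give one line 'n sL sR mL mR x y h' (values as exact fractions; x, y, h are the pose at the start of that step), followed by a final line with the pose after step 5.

0 5 5 -15/2 -5/2 7 -4 W
1 40/53 40/13 -2380/689 -20/53 8 -4 S
2 20/29 4/5 -166/145 -10/29 8 -3 E
3 40/13 8/9 -284/117 -20/13 7 -3 N
4 5 5 -15/2 -5/2 7 -4 W
5 40/53 40/13 -2380/689 -20/53 8 -4 S
final 8 -3 E

n=0: pose=(7,-4,W); sL=5, sR=5; mL=-15/2, mR=-5/2; mL+mR=-10 → advance -1; mR−mL=5 → turn +1·90°
n=1: pose=(8,-4,S); sL=40/53, sR=40/13; mL=-2380/689, mR=-20/53; mL+mR=-2640/689 → advance -1; mR−mL=40/13 → turn +1·90°
n=2: pose=(8,-3,E); sL=20/29, sR=4/5; mL=-166/145, mR=-10/29; mL+mR=-216/145 → advance -1; mR−mL=4/5 → turn +1·90°
n=3: pose=(7,-3,N); sL=40/13, sR=8/9; mL=-284/117, mR=-20/13; mL+mR=-464/117 → advance -1; mR−mL=8/9 → turn +1·90°
n=4: pose=(7,-4,W); sL=5, sR=5; mL=-15/2, mR=-5/2; mL+mR=-10 → advance -1; mR−mL=5 → turn +1·90°
n=5: pose=(8,-4,S); sL=40/53, sR=40/13; mL=-2380/689, mR=-20/53; mL+mR=-2640/689 → advance -1; mR−mL=40/13 → turn +1·90°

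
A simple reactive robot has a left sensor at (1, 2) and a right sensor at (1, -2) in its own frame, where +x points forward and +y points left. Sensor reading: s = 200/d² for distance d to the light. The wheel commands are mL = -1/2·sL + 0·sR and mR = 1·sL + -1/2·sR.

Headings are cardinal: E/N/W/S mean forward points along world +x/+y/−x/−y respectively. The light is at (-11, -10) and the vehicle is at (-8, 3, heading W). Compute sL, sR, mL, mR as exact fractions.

8/5 200/229 -4/5 1332/1145

left sensor world pos  = (-9, 1); dL² = 125
right sensor world pos = (-9, 5); dR² = 229
sL = 200/125 = 8/5
sR = 200/229 = 200/229
mL = -1/2·sL + 0·sR = -4/5
mR = 1·sL + -1/2·sR = 1332/1145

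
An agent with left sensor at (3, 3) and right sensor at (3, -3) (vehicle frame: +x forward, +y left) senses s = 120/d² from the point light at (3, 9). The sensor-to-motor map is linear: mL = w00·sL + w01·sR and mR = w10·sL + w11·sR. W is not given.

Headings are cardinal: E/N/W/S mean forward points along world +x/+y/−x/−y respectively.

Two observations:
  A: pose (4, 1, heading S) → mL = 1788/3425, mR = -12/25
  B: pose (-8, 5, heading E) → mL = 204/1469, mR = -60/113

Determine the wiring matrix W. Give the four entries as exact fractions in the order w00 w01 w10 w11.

-1/2 1 0 -1/2

obs A: pose=(4,1,S) → sL=120/137, sR=24/25, mL=1788/3425, mR=-12/25
obs B: pose=(-8,5,E) → sL=24/13, sR=120/113, mL=204/1469, mR=-60/113
sensor matrix S = [[120/137, 24/25], [24/13, 120/113]]; det S = -4237056/5031325
solve [mL_A; mL_B] = S·[w00; w01] and [mR_A; mR_B] = S·[w10; w11]:
  w00 = -1/2, w01 = 1, w10 = 0, w11 = -1/2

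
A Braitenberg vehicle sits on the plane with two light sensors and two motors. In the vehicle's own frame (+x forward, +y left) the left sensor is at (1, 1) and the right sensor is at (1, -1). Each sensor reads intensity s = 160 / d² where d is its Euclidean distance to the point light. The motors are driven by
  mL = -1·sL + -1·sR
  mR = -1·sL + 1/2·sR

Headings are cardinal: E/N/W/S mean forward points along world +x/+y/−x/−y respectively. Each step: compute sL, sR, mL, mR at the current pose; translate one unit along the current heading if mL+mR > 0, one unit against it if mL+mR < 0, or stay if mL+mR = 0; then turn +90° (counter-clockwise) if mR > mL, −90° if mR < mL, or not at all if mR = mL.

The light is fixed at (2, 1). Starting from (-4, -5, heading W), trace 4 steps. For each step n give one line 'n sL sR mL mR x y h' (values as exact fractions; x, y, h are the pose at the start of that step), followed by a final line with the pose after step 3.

n=0: pose=(-4,-5,W); sL=80/49, sR=80/37; mL=-6880/1813, mR=-1000/1813; mL+mR=-7880/1813 → advance -1; mR−mL=120/37 → turn +1·90°
n=1: pose=(-3,-5,S); sL=32/13, sR=32/17; mL=-960/221, mR=-336/221; mL+mR=-1296/221 → advance -1; mR−mL=48/17 → turn +1·90°
n=2: pose=(-3,-4,E); sL=5, sR=40/13; mL=-105/13, mR=-45/13; mL+mR=-150/13 → advance -1; mR−mL=60/13 → turn +1·90°
n=3: pose=(-4,-4,N); sL=32/13, sR=160/41; mL=-3392/533, mR=-272/533; mL+mR=-3664/533 → advance -1; mR−mL=240/41 → turn +1·90°

0 80/49 80/37 -6880/1813 -1000/1813 -4 -5 W
1 32/13 32/17 -960/221 -336/221 -3 -5 S
2 5 40/13 -105/13 -45/13 -3 -4 E
3 32/13 160/41 -3392/533 -272/533 -4 -4 N
final -4 -5 W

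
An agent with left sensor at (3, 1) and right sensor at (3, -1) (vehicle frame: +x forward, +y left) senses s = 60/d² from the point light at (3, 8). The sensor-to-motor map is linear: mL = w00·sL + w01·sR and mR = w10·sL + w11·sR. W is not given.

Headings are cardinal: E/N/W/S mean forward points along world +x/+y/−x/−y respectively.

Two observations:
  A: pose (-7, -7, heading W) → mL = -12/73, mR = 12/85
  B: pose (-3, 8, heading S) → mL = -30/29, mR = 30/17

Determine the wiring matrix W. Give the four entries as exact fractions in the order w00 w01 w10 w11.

obs A: pose=(-7,-7,W) → sL=12/85, sR=12/73, mL=-12/73, mR=12/85
obs B: pose=(-3,8,S) → sL=30/17, sR=30/29, mL=-30/29, mR=30/17
sensor matrix S = [[12/85, 12/73], [30/17, 30/29]]; det S = -5184/35989
solve [mL_A; mL_B] = S·[w00; w01] and [mR_A; mR_B] = S·[w10; w11]:
  w00 = 0, w01 = -1, w10 = 1, w11 = 0

0 -1 1 0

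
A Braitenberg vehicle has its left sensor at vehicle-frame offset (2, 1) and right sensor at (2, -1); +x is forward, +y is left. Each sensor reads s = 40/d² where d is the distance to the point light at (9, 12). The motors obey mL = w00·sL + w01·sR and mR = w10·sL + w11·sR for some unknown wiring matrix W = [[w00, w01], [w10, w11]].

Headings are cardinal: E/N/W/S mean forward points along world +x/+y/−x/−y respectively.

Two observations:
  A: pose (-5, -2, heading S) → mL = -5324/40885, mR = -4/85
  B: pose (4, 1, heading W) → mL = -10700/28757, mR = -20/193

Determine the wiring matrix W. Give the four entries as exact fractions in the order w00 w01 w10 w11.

-1/2 -1 -1/2 0

obs A: pose=(-5,-2,S) → sL=8/85, sR=40/481, mL=-5324/40885, mR=-4/85
obs B: pose=(4,1,W) → sL=40/193, sR=40/149, mL=-10700/28757, mR=-20/193
sensor matrix S = [[8/85, 40/481], [40/193, 40/149]]; det S = 1888512/235145989
solve [mL_A; mL_B] = S·[w00; w01] and [mR_A; mR_B] = S·[w10; w11]:
  w00 = -1/2, w01 = -1, w10 = -1/2, w11 = 0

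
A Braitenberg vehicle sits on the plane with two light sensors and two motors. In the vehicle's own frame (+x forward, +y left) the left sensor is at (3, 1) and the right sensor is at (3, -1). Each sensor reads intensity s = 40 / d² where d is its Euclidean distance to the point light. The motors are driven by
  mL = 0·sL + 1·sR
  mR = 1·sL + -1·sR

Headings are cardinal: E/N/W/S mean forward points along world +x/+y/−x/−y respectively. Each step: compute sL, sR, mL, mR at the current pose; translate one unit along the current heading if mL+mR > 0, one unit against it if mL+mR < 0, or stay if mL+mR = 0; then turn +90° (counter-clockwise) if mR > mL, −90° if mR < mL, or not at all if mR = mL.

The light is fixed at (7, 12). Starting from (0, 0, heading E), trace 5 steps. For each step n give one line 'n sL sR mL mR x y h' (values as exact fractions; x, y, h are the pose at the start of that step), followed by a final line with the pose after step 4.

0 40/137 8/37 8/37 384/5069 0 0 E
1 4/25 20/137 20/137 48/3425 1 0 S
2 40/277 8/45 8/45 -416/12465 1 -1 W
3 10/41 5/17 5/17 -35/697 0 -1 N
4 40/137 8/37 8/37 384/5069 0 0 E
final 1 0 S

n=0: pose=(0,0,E); sL=40/137, sR=8/37; mL=8/37, mR=384/5069; mL+mR=40/137 → advance +1; mR−mL=-712/5069 → turn -1·90°
n=1: pose=(1,0,S); sL=4/25, sR=20/137; mL=20/137, mR=48/3425; mL+mR=4/25 → advance +1; mR−mL=-452/3425 → turn -1·90°
n=2: pose=(1,-1,W); sL=40/277, sR=8/45; mL=8/45, mR=-416/12465; mL+mR=40/277 → advance +1; mR−mL=-2632/12465 → turn -1·90°
n=3: pose=(0,-1,N); sL=10/41, sR=5/17; mL=5/17, mR=-35/697; mL+mR=10/41 → advance +1; mR−mL=-240/697 → turn -1·90°
n=4: pose=(0,0,E); sL=40/137, sR=8/37; mL=8/37, mR=384/5069; mL+mR=40/137 → advance +1; mR−mL=-712/5069 → turn -1·90°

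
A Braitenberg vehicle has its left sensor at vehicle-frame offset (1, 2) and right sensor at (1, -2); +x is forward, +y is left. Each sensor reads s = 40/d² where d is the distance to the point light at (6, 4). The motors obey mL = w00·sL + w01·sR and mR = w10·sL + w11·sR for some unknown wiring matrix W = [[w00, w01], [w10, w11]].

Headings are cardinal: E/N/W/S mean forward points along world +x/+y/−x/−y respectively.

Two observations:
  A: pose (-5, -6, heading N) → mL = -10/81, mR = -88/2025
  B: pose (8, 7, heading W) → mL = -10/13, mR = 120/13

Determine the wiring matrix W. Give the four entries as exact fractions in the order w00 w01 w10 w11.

0 -1/2 1/2 -1/2

obs A: pose=(-5,-6,N) → sL=4/25, sR=20/81, mL=-10/81, mR=-88/2025
obs B: pose=(8,7,W) → sL=20, sR=20/13, mL=-10/13, mR=120/13
sensor matrix S = [[4/25, 20/81], [20, 20/13]]; det S = -24704/5265
solve [mL_A; mL_B] = S·[w00; w01] and [mR_A; mR_B] = S·[w10; w11]:
  w00 = 0, w01 = -1/2, w10 = 1/2, w11 = -1/2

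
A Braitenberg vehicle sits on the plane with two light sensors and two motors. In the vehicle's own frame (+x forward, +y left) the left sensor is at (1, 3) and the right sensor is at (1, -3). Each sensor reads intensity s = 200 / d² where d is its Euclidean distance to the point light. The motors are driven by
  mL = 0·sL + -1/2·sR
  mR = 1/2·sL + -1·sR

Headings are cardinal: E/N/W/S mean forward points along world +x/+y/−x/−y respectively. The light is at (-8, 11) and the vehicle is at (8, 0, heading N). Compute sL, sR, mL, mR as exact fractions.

left sensor world pos  = (5, 1); dL² = 269
right sensor world pos = (11, 1); dR² = 461
sL = 200/269 = 200/269
sR = 200/461 = 200/461
mL = 0·sL + -1/2·sR = -100/461
mR = 1/2·sL + -1·sR = -7700/124009

200/269 200/461 -100/461 -7700/124009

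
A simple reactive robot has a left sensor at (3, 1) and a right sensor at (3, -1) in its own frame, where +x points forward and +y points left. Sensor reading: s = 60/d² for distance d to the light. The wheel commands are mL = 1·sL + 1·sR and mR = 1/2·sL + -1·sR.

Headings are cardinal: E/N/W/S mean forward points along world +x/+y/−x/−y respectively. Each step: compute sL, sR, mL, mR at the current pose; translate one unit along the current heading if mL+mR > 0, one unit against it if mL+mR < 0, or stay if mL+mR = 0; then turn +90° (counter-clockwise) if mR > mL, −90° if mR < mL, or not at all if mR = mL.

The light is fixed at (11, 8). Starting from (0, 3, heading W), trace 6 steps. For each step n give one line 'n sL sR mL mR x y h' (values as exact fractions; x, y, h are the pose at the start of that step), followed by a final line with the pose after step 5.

0 15/58 15/53 1665/3074 -945/6148 0 3 W
1 60/173 12/25 3576/4325 -1326/4325 -1 3 N
2 2/3 30/53 196/159 -37/159 -1 4 E
3 60/149 60/193 20520/28757 -3150/28757 0 4 S
4 15/58 15/53 1665/3074 -945/6148 0 3 W
5 60/173 12/25 3576/4325 -1326/4325 -1 3 N
final -1 4 E

n=0: pose=(0,3,W); sL=15/58, sR=15/53; mL=1665/3074, mR=-945/6148; mL+mR=45/116 → advance +1; mR−mL=-4275/6148 → turn -1·90°
n=1: pose=(-1,3,N); sL=60/173, sR=12/25; mL=3576/4325, mR=-1326/4325; mL+mR=90/173 → advance +1; mR−mL=-4902/4325 → turn -1·90°
n=2: pose=(-1,4,E); sL=2/3, sR=30/53; mL=196/159, mR=-37/159; mL+mR=1 → advance +1; mR−mL=-233/159 → turn -1·90°
n=3: pose=(0,4,S); sL=60/149, sR=60/193; mL=20520/28757, mR=-3150/28757; mL+mR=90/149 → advance +1; mR−mL=-23670/28757 → turn -1·90°
n=4: pose=(0,3,W); sL=15/58, sR=15/53; mL=1665/3074, mR=-945/6148; mL+mR=45/116 → advance +1; mR−mL=-4275/6148 → turn -1·90°
n=5: pose=(-1,3,N); sL=60/173, sR=12/25; mL=3576/4325, mR=-1326/4325; mL+mR=90/173 → advance +1; mR−mL=-4902/4325 → turn -1·90°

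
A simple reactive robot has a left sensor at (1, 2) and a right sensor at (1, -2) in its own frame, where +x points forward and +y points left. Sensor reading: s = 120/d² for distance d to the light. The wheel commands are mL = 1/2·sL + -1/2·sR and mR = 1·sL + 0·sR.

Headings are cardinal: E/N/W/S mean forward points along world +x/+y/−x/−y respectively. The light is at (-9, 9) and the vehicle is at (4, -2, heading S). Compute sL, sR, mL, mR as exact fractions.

left sensor world pos  = (6, -3); dL² = 369
right sensor world pos = (2, -3); dR² = 265
sL = 120/369 = 40/123
sR = 120/265 = 24/53
mL = 1/2·sL + -1/2·sR = -416/6519
mR = 1·sL + 0·sR = 40/123

40/123 24/53 -416/6519 40/123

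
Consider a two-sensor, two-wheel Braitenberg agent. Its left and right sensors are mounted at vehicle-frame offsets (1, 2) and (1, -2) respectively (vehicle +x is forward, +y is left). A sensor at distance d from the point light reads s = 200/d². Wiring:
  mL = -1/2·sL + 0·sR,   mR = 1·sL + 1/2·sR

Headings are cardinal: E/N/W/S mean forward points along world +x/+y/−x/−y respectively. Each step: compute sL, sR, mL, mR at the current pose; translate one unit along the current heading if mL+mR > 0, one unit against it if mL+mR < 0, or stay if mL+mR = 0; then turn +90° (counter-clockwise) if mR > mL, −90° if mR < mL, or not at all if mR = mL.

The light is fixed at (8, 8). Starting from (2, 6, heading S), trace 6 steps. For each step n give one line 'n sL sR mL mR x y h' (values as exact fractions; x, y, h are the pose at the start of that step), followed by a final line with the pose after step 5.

n=0: pose=(2,6,S); sL=8, sR=200/73; mL=-4, mR=684/73; mL+mR=392/73 → advance +1; mR−mL=976/73 → turn +1·90°
n=1: pose=(2,5,E); sL=100/13, sR=4; mL=-50/13, mR=126/13; mL+mR=76/13 → advance +1; mR−mL=176/13 → turn +1·90°
n=2: pose=(3,5,N); sL=200/53, sR=200/13; mL=-100/53, mR=7900/689; mL+mR=6600/689 → advance +1; mR−mL=9200/689 → turn +1·90°
n=3: pose=(3,6,W); sL=50/13, sR=50/9; mL=-25/13, mR=775/117; mL+mR=550/117 → advance +1; mR−mL=1000/117 → turn +1·90°
n=4: pose=(2,6,S); sL=8, sR=200/73; mL=-4, mR=684/73; mL+mR=392/73 → advance +1; mR−mL=976/73 → turn +1·90°
n=5: pose=(2,5,E); sL=100/13, sR=4; mL=-50/13, mR=126/13; mL+mR=76/13 → advance +1; mR−mL=176/13 → turn +1·90°

0 8 200/73 -4 684/73 2 6 S
1 100/13 4 -50/13 126/13 2 5 E
2 200/53 200/13 -100/53 7900/689 3 5 N
3 50/13 50/9 -25/13 775/117 3 6 W
4 8 200/73 -4 684/73 2 6 S
5 100/13 4 -50/13 126/13 2 5 E
final 3 5 N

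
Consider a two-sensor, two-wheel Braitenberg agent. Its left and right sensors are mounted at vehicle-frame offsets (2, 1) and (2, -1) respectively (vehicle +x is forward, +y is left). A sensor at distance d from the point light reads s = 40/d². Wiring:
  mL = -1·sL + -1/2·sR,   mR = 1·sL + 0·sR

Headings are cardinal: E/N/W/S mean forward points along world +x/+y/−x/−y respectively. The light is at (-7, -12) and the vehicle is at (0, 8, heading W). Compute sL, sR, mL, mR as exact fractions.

20/193 20/233 -6590/44969 20/193

left sensor world pos  = (-2, 7); dL² = 386
right sensor world pos = (-2, 9); dR² = 466
sL = 40/386 = 20/193
sR = 40/466 = 20/233
mL = -1·sL + -1/2·sR = -6590/44969
mR = 1·sL + 0·sR = 20/193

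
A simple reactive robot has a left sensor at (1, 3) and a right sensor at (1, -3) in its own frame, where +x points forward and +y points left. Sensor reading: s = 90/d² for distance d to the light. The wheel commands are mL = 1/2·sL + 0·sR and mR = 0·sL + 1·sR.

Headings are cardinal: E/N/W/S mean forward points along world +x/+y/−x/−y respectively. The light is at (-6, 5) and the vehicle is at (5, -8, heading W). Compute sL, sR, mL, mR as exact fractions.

left sensor world pos  = (4, -11); dL² = 356
right sensor world pos = (4, -5); dR² = 200
sL = 90/356 = 45/178
sR = 90/200 = 9/20
mL = 1/2·sL + 0·sR = 45/356
mR = 0·sL + 1·sR = 9/20

45/178 9/20 45/356 9/20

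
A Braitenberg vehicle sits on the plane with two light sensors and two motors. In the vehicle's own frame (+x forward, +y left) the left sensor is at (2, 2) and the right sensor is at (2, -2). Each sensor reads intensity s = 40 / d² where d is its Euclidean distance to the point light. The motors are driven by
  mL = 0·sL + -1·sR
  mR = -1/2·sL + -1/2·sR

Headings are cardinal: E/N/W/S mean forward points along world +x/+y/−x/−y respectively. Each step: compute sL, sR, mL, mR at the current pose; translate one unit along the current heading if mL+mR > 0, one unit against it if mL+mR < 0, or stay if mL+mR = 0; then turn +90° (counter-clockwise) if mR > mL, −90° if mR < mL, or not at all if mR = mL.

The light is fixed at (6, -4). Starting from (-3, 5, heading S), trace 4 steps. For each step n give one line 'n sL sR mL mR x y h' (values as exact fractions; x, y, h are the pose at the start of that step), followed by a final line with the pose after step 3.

0 20/49 4/17 -4/17 -268/833 -3 5 S
1 8/37 8/53 -8/53 -360/1961 -3 6 W
2 10/61 2/9 -2/9 -106/549 -2 6 N
3 40/149 40/221 -40/221 -7400/32929 -2 5 W
final -1 5 N

n=0: pose=(-3,5,S); sL=20/49, sR=4/17; mL=-4/17, mR=-268/833; mL+mR=-464/833 → advance -1; mR−mL=-72/833 → turn -1·90°
n=1: pose=(-3,6,W); sL=8/37, sR=8/53; mL=-8/53, mR=-360/1961; mL+mR=-656/1961 → advance -1; mR−mL=-64/1961 → turn -1·90°
n=2: pose=(-2,6,N); sL=10/61, sR=2/9; mL=-2/9, mR=-106/549; mL+mR=-76/183 → advance -1; mR−mL=16/549 → turn +1·90°
n=3: pose=(-2,5,W); sL=40/149, sR=40/221; mL=-40/221, mR=-7400/32929; mL+mR=-13360/32929 → advance -1; mR−mL=-1440/32929 → turn -1·90°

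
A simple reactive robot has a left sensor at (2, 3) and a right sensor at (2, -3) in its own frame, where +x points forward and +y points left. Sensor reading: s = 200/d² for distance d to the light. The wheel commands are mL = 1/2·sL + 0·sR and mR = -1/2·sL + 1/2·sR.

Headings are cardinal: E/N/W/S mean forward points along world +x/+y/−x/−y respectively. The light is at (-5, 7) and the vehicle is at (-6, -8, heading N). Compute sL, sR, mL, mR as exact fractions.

left sensor world pos  = (-9, -6); dL² = 185
right sensor world pos = (-3, -6); dR² = 173
sL = 200/185 = 40/37
sR = 200/173 = 200/173
mL = 1/2·sL + 0·sR = 20/37
mR = -1/2·sL + 1/2·sR = 240/6401

40/37 200/173 20/37 240/6401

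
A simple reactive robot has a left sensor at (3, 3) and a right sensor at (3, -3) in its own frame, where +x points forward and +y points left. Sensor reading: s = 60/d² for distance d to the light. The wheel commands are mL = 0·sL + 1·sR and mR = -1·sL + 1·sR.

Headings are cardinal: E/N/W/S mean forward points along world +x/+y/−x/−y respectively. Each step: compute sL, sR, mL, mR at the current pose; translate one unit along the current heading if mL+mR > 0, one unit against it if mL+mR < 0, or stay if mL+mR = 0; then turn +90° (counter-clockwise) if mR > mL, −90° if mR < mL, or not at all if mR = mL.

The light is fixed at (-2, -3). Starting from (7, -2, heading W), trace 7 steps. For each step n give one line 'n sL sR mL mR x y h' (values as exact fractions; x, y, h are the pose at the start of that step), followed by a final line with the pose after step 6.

n=0: pose=(7,-2,W); sL=3/2, sR=15/13; mL=15/13, mR=-9/26; mL+mR=21/26 → advance +1; mR−mL=-3/2 → turn -1·90°
n=1: pose=(6,-2,N); sL=60/41, sR=60/137; mL=60/137, mR=-5760/5617; mL+mR=-3300/5617 → advance -1; mR−mL=-60/41 → turn -1·90°
n=2: pose=(6,-3,E); sL=6/13, sR=6/13; mL=6/13, mR=0; mL+mR=6/13 → advance +1; mR−mL=-6/13 → turn -1·90°
n=3: pose=(7,-3,S); sL=20/51, sR=4/3; mL=4/3, mR=16/17; mL+mR=116/51 → advance +1; mR−mL=-20/51 → turn -1·90°
n=4: pose=(7,-4,W); sL=15/13, sR=3/2; mL=3/2, mR=9/26; mL+mR=24/13 → advance +1; mR−mL=-15/13 → turn -1·90°
n=5: pose=(6,-4,N); sL=60/29, sR=12/25; mL=12/25, mR=-1152/725; mL+mR=-804/725 → advance -1; mR−mL=-60/29 → turn -1·90°
n=6: pose=(6,-5,E); sL=30/61, sR=30/73; mL=30/73, mR=-360/4453; mL+mR=1470/4453 → advance +1; mR−mL=-30/61 → turn -1·90°

0 3/2 15/13 15/13 -9/26 7 -2 W
1 60/41 60/137 60/137 -5760/5617 6 -2 N
2 6/13 6/13 6/13 0 6 -3 E
3 20/51 4/3 4/3 16/17 7 -3 S
4 15/13 3/2 3/2 9/26 7 -4 W
5 60/29 12/25 12/25 -1152/725 6 -4 N
6 30/61 30/73 30/73 -360/4453 6 -5 E
final 7 -5 S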